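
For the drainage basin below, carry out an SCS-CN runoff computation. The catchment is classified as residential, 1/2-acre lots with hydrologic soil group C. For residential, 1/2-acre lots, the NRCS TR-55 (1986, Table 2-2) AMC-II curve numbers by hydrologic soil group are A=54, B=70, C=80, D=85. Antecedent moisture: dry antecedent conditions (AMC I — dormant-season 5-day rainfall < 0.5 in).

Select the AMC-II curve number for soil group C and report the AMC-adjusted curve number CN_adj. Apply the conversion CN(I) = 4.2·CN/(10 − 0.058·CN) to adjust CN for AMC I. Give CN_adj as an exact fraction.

NRCS table: residential, 1/2-acre lots, soil group C → CN(II) = 80
CN(I) from CN(II)=80: (4.2·80)/(10 − 0.058·80) = 4200/67 ≈ 62.687

CN_adj = 4200/67 ≈ 62.687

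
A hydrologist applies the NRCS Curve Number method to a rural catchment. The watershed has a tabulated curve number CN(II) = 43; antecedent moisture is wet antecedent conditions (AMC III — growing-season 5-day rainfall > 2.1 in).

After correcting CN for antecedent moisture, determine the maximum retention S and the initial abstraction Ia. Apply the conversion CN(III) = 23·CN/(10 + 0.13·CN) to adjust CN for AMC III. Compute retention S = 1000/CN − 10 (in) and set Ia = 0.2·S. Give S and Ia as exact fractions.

S = 5700/989 in ≈ 5.763 in; Ia = 1140/989 in ≈ 1.153 in

CN(III) from CN(II)=43: (23·43)/(10 + 0.13·43) = 98900/1559 ≈ 63.438
Retention S: 1000/CN − 10 with CN=63.438 → S = 5700/989 ≈ 5.763 in
Initial abstraction Ia = S/5 = (5700/989)/5 = 1140/989 ≈ 1.153 in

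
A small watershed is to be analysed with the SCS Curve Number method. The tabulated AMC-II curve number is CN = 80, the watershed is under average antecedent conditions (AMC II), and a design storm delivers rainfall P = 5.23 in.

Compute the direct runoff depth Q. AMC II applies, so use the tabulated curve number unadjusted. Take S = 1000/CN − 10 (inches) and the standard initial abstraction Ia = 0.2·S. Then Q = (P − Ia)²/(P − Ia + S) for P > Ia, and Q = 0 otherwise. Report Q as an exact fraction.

Q = 223729/72300 in ≈ 3.094 in

CN(II) = 80; AMC II needs no correction.
S = 1000/80 − 10 = 5/2 in ≈ 2.500 in
Initial abstraction Ia = S/5 = (5/2)/5 = 1/2 ≈ 0.500 in
Since P=5.230 > Ia=0.500: effective rainfall P−Ia = 473/100 in
Q: (473/100)² ÷ (723/100) = 223729/72300 in (≈ 3.094 in)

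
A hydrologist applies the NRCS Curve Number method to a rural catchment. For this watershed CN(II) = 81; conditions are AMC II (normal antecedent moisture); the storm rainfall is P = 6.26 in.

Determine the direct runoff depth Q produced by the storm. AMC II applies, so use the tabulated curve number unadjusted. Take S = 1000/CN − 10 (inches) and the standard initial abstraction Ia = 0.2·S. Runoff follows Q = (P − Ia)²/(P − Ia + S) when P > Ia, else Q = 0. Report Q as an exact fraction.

CN(II) = 81; AMC II needs no correction.
S = 1000/81 − 10 = 190/81 in ≈ 2.346 in
Ia = 0.2S: 0.2·2.346 = 0.469 in (exactly 38/81)
P − Ia = 6.260 − 0.469 = 23453/4050 ≈ 5.791 in (> 0, runoff occurs)
Q = (23453/4050)²/((23453/4050) + 190/81) = (550043209/16402500)/(32953/4050) = 550043209/133459650 in ≈ 4.121 in

Q = 550043209/133459650 in ≈ 4.121 in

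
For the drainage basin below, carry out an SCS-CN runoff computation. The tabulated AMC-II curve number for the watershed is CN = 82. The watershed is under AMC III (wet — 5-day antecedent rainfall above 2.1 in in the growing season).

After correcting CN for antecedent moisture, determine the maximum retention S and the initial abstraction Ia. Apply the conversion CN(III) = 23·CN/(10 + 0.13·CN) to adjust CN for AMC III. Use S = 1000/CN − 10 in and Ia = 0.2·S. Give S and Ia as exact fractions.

CN(III) from CN(II)=82: (23·82)/(10 + 0.13·82) = 94300/1033 ≈ 91.288
S = 1000/(94300/1033) − 10 = 900/943 in ≈ 0.954 in
Initial abstraction Ia = S/5 = (900/943)/5 = 180/943 ≈ 0.191 in

S = 900/943 in ≈ 0.954 in; Ia = 180/943 in ≈ 0.191 in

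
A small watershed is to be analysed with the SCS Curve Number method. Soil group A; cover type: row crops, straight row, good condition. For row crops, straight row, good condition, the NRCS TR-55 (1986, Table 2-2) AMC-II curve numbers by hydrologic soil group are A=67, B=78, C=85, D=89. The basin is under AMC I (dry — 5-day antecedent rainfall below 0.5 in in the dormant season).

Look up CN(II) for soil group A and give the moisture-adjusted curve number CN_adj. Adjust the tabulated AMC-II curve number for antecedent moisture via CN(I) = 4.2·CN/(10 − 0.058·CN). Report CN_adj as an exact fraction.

CN_adj = 46900/1019 ≈ 46.026

NRCS table: row crops, straight row, good condition, soil group A → CN(II) = 67
Adjust CN=67 to AMC I: 4.2·67/(10 − 0.058·67) → (1407/5) ÷ (3057/500) = 46900/1019 ≈ 46.026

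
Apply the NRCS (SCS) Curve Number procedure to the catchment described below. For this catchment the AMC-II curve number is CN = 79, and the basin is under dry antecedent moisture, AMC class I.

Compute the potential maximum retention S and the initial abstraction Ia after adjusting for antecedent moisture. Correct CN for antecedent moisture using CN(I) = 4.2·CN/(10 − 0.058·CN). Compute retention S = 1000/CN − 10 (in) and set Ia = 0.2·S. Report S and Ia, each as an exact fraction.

S = 500/79 in ≈ 6.329 in; Ia = 100/79 in ≈ 1.266 in

Adjust CN=79 to AMC I: 4.2·79/(10 − 0.058·79) → (1659/5) ÷ (2709/500) = 7900/129 ≈ 61.240
S = 1000/(7900/129) − 10 = 500/79 in ≈ 6.329 in
Ia = 0.2S: 0.2·6.329 = 1.266 in (exactly 100/79)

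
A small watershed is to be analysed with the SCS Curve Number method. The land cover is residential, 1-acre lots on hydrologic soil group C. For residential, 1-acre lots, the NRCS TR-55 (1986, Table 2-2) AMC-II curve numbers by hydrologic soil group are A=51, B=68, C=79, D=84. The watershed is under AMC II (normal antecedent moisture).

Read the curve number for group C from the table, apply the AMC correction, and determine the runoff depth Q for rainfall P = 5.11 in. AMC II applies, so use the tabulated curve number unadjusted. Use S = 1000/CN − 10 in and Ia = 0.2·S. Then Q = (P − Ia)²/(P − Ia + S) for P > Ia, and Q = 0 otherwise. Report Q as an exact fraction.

NRCS table: residential, 1-acre lots, soil group C → CN(II) = 79
AMC II — tabulated CN = 79 applies directly.
Max retention: S = 1000/79 − 10 = 210/79 in (≈ 2.658 in)
Initial abstraction Ia = S/5 = (210/79)/5 = 42/79 ≈ 0.532 in
P − Ia = 5.110 − 0.532 = 36169/7900 ≈ 4.578 in (> 0, runoff occurs)
Runoff Q = (P−Ia)²/(P−Ia+S) = (4.578)²/(4.578+2.658) = 186885223/64519300 ≈ 2.897 in

Q = 186885223/64519300 in ≈ 2.897 in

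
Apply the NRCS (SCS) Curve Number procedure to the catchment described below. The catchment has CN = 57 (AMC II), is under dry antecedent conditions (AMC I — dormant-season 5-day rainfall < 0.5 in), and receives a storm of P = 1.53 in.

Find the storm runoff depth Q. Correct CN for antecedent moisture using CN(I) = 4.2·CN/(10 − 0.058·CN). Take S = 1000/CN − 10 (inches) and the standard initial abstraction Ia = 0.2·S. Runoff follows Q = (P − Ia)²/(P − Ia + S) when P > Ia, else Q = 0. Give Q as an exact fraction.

CN(I) from CN(II)=57: (4.2·57)/(10 − 0.058·57) = 119700/3347 ≈ 35.763
S = 1000/(119700/3347) − 10 = 21500/1197 in ≈ 17.962 in
Ia = 0.2S: 0.2·17.962 = 3.592 in (exactly 4300/1197)
P = 1.530 ≤ Ia = 3.592 in: entire storm abstracted, Q = 0.

Q = 0 in ≈ 0.000 in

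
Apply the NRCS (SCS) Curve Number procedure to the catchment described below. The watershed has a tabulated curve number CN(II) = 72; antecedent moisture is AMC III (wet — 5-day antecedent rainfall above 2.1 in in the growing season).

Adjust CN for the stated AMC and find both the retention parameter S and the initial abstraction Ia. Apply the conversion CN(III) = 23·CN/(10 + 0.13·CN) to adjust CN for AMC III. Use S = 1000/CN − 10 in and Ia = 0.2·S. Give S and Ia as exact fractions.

Wet (AMC III): CN(III) = 23·72/(10 + 0.13·72) = 1656/(484/25) = 10350/121 ≈ 85.537
S = 1000/(10350/121) − 10 = 350/207 in ≈ 1.691 in
Ia = 0.2·(350/207) = 70/207 in ≈ 0.338 in

S = 350/207 in ≈ 1.691 in; Ia = 70/207 in ≈ 0.338 in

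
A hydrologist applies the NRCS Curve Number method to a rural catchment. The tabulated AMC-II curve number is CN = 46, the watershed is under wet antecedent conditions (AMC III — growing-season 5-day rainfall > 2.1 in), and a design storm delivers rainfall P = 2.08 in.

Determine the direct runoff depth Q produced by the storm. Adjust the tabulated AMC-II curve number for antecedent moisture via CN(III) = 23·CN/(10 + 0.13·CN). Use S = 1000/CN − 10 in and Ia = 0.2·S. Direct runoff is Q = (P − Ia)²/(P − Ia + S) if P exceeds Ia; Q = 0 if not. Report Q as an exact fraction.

Q = 49056016/269485825 in ≈ 0.182 in

Wet (AMC III): CN(III) = 23·46/(10 + 0.13·46) = 1058/(799/50) = 52900/799 ≈ 66.208
Max retention: S = 1000/(52900/799) − 10 = 2700/529 in (≈ 5.104 in)
Initial abstraction Ia = S/5 = (2700/529)/5 = 540/529 ≈ 1.021 in
P − Ia = 2.080 − 1.021 = 14008/13225 ≈ 1.059 in (> 0, runoff occurs)
Q: (14008/13225)² ÷ (81508/13225) = 49056016/269485825 in (≈ 0.182 in)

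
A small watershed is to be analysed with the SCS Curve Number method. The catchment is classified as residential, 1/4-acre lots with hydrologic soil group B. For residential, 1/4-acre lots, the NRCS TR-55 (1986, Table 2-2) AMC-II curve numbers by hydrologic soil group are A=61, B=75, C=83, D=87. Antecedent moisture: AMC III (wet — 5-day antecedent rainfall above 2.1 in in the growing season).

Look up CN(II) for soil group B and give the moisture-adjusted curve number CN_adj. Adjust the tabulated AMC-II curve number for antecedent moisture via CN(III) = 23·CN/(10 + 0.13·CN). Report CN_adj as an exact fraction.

NRCS table: residential, 1/4-acre lots, soil group B → CN(II) = 75
Adjust CN=75 to AMC III: 23·75/(10 + 0.13·75) → 1725 ÷ (79/4) = 6900/79 ≈ 87.342

CN_adj = 6900/79 ≈ 87.342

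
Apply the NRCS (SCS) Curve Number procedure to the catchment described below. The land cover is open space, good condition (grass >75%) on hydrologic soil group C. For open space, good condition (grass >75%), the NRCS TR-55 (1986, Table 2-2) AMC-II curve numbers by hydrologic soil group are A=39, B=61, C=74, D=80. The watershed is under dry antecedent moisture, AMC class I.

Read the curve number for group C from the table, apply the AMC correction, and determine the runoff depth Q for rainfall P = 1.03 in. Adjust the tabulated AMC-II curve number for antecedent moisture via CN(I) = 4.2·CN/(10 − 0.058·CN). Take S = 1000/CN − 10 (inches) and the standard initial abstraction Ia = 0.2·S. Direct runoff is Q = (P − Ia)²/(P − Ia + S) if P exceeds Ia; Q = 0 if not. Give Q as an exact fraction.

Q = 0 in ≈ 0.000 in

NRCS table: open space, good condition (grass >75%), soil group C → CN(II) = 74
Dry (AMC I): CN(I) = 4.2·74/(10 − 0.058·74) = (1554/5)/(1427/250) = 77700/1427 ≈ 54.450
Max retention: S = 1000/(77700/1427) − 10 = 6500/777 in (≈ 8.366 in)
Ia = 0.2S: 0.2·8.366 = 1.673 in (exactly 1300/777)
P = 1.030 ≤ Ia = 1.673 in: entire storm abstracted, Q = 0.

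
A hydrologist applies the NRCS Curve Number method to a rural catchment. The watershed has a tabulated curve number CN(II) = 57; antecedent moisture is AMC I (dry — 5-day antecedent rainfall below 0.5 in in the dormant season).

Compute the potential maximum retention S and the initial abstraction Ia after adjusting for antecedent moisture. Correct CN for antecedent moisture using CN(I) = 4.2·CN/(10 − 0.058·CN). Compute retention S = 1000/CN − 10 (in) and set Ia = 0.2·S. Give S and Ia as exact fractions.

S = 21500/1197 in ≈ 17.962 in; Ia = 4300/1197 in ≈ 3.592 in

Adjust CN=57 to AMC I: 4.2·57/(10 − 0.058·57) → (1197/5) ÷ (3347/500) = 119700/3347 ≈ 35.763
Retention S: 1000/CN − 10 with CN=35.763 → S = 21500/1197 ≈ 17.962 in
Ia = 0.2S: 0.2·17.962 = 3.592 in (exactly 4300/1197)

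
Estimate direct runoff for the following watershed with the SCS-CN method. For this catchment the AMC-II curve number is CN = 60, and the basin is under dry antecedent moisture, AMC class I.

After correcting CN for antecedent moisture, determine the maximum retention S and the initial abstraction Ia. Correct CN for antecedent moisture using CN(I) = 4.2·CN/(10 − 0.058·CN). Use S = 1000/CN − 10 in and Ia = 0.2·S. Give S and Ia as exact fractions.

S = 1000/63 in ≈ 15.873 in; Ia = 200/63 in ≈ 3.175 in

Dry (AMC I): CN(I) = 4.2·60/(10 − 0.058·60) = 252/(163/25) = 6300/163 ≈ 38.650
S = 1000/(6300/163) − 10 = 1000/63 in ≈ 15.873 in
Ia = 0.2S: 0.2·15.873 = 3.175 in (exactly 200/63)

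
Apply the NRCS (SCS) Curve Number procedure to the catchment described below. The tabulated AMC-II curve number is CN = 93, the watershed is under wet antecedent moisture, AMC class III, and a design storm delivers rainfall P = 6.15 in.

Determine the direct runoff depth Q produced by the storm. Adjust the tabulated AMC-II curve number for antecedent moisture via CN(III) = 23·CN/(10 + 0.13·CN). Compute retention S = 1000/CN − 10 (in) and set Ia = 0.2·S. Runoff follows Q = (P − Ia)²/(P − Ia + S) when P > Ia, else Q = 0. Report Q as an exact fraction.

Q = 67754528209/11734425660 in ≈ 5.774 in

Wet (AMC III): CN(III) = 23·93/(10 + 0.13·93) = 2139/(2209/100) = 213900/2209 ≈ 96.831
S = 1000/(213900/2209) − 10 = 700/2139 in ≈ 0.327 in
Ia = 0.2·(700/2139) = 140/2139 in ≈ 0.065 in
Excess rainfall: 6.150 − 0.065 = 6.085 in; P > Ia so Q > 0
Runoff Q = (P−Ia)²/(P−Ia+S) = (6.085)²/(6.085+0.327) = 67754528209/11734425660 ≈ 5.774 in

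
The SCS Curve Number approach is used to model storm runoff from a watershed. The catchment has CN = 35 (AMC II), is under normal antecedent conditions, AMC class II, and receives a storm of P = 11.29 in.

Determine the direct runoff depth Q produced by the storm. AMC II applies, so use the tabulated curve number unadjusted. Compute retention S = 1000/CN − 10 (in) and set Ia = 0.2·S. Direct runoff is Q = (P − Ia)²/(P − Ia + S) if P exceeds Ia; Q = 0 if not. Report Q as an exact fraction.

Average conditions: CN = 35 (no AMC adjustment).
Retention S: 1000/CN − 10 with CN=35.000 → S = 130/7 ≈ 18.571 in
Ia = 0.2·(130/7) = 26/7 in ≈ 3.714 in
Excess rainfall: 11.290 − 3.714 = 7.576 in; P > Ia so Q > 0
Q = (5303/700)²/((5303/700) + 130/7) = (28121809/490000)/(18303/700) = 28121809/12812100 in ≈ 2.195 in

Q = 28121809/12812100 in ≈ 2.195 in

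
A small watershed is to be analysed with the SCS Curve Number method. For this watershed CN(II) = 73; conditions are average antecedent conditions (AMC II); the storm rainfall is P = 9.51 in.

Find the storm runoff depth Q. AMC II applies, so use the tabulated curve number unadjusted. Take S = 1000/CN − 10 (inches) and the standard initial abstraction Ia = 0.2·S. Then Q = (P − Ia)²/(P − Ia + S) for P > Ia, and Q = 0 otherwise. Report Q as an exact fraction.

Q = 1366314843/221489300 in ≈ 6.169 in

AMC II — tabulated CN = 73 applies directly.
S = 1000/73 − 10 = 270/73 in ≈ 3.699 in
Initial abstraction Ia = S/5 = (270/73)/5 = 54/73 ≈ 0.740 in
P − Ia = 9.510 − 0.740 = 64023/7300 ≈ 8.770 in (> 0, runoff occurs)
Runoff Q = (P−Ia)²/(P−Ia+S) = (8.770)²/(8.770+3.699) = 1366314843/221489300 ≈ 6.169 in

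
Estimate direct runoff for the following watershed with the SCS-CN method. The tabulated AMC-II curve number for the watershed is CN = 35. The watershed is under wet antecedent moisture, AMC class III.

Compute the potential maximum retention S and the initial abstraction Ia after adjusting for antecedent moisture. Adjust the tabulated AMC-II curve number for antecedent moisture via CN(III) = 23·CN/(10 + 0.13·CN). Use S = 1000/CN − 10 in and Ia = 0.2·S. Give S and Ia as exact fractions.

CN(III) from CN(II)=35: (23·35)/(10 + 0.13·35) = 16100/291 ≈ 55.326
Max retention: S = 1000/(16100/291) − 10 = 1300/161 in (≈ 8.075 in)
Ia = 0.2S: 0.2·8.075 = 1.615 in (exactly 260/161)

S = 1300/161 in ≈ 8.075 in; Ia = 260/161 in ≈ 1.615 in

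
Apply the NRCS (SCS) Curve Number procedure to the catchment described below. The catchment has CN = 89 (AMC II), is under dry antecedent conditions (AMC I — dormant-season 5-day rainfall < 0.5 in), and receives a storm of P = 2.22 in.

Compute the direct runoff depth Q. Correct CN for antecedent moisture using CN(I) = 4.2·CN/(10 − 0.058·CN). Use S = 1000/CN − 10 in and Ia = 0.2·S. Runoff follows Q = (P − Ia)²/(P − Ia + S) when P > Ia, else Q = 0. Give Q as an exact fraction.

Q = 23243746681/39946043550 in ≈ 0.582 in

Dry (AMC I): CN(I) = 4.2·89/(10 − 0.058·89) = (1869/5)/(2419/500) = 186900/2419 ≈ 77.263
S = 1000/(186900/2419) − 10 = 5500/1869 in ≈ 2.943 in
Ia = 0.2S: 0.2·2.943 = 0.589 in (exactly 1100/1869)
Excess rainfall: 2.220 − 0.589 = 1.631 in; P > Ia so Q > 0
Runoff Q = (P−Ia)²/(P−Ia+S) = (1.631)²/(1.631+2.943) = 23243746681/39946043550 ≈ 0.582 in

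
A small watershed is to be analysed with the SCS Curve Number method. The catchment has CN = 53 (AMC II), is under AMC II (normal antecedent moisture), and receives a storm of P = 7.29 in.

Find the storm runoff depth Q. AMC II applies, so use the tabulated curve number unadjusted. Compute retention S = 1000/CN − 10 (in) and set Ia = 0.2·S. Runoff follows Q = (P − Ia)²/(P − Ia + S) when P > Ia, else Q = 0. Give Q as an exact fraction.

CN(II) = 53; AMC II needs no correction.
Max retention: S = 1000/53 − 10 = 470/53 in (≈ 8.868 in)
Ia = 0.2·(470/53) = 94/53 in ≈ 1.774 in
P − Ia = 7.290 − 1.774 = 29237/5300 ≈ 5.516 in (> 0, runoff occurs)
Q = (29237/5300)²/((29237/5300) + 470/53) = (854802169/28090000)/(76237/5300) = 854802169/404056100 in ≈ 2.116 in

Q = 854802169/404056100 in ≈ 2.116 in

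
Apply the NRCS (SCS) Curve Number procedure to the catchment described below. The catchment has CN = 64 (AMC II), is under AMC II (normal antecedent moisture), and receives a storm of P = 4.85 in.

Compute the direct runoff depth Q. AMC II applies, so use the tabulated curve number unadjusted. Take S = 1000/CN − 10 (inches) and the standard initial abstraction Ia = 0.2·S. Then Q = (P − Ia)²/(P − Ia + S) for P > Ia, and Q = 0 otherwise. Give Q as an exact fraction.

Q = 22201/14960 in ≈ 1.484 in

CN(II) = 64; AMC II needs no correction.
S = 1000/64 − 10 = 45/8 in ≈ 5.625 in
Ia = 0.2S: 0.2·5.625 = 1.125 in (exactly 9/8)
P − Ia = 4.850 − 1.125 = 149/40 ≈ 3.725 in (> 0, runoff occurs)
Q: (149/40)² ÷ (187/20) = 22201/14960 in (≈ 1.484 in)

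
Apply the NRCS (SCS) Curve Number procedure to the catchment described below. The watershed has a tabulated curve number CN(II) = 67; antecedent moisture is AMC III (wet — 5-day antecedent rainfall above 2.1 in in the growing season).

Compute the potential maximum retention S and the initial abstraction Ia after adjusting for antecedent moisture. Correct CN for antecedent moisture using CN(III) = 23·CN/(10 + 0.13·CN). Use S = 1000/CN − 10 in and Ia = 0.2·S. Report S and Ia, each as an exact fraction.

Adjust CN=67 to AMC III: 23·67/(10 + 0.13·67) → 1541 ÷ (1871/100) = 154100/1871 ≈ 82.362
Max retention: S = 1000/(154100/1871) − 10 = 3300/1541 in (≈ 2.141 in)
Ia = 0.2S: 0.2·2.141 = 0.428 in (exactly 660/1541)

S = 3300/1541 in ≈ 2.141 in; Ia = 660/1541 in ≈ 0.428 in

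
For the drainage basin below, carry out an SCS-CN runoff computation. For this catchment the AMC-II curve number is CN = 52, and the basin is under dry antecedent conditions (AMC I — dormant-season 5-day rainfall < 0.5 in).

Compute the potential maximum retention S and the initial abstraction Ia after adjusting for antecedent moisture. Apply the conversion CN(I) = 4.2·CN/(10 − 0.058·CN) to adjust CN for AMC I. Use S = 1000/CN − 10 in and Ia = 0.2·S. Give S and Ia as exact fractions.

S = 2000/91 in ≈ 21.978 in; Ia = 400/91 in ≈ 4.396 in

Adjust CN=52 to AMC I: 4.2·52/(10 − 0.058·52) → (1092/5) ÷ (873/125) = 9100/291 ≈ 31.271
S = 1000/(9100/291) − 10 = 2000/91 in ≈ 21.978 in
Ia = 0.2·(2000/91) = 400/91 in ≈ 4.396 in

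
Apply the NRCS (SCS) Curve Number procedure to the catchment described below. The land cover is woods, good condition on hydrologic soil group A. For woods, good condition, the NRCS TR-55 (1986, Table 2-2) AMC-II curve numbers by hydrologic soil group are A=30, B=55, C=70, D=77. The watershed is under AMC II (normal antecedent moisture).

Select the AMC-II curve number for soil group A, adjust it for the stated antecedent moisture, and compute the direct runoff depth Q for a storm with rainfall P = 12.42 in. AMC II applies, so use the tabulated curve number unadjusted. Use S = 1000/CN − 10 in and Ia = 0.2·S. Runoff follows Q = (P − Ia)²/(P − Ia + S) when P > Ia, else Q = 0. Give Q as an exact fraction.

NRCS table: woods, good condition, soil group A → CN(II) = 30
Average conditions: CN = 30 (no AMC adjustment).
Retention S: 1000/CN − 10 with CN=30.000 → S = 70/3 ≈ 23.333 in
Ia = 0.2S: 0.2·23.333 = 4.667 in (exactly 14/3)
Excess rainfall: 12.420 − 4.667 = 7.753 in; P > Ia so Q > 0
Q: (1163/150)² ÷ (4663/150) = 1352569/699450 in (≈ 1.934 in)

Q = 1352569/699450 in ≈ 1.934 in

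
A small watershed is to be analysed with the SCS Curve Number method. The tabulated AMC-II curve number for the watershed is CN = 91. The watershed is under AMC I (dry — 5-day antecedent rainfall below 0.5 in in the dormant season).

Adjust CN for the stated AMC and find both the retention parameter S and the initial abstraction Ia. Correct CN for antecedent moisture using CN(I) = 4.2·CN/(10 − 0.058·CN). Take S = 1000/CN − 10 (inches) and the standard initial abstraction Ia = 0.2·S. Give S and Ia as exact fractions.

CN(I) from CN(II)=91: (4.2·91)/(10 − 0.058·91) = 63700/787 ≈ 80.940
Retention S: 1000/CN − 10 with CN=80.940 → S = 1500/637 ≈ 2.355 in
Ia = 0.2S: 0.2·2.355 = 0.471 in (exactly 300/637)

S = 1500/637 in ≈ 2.355 in; Ia = 300/637 in ≈ 0.471 in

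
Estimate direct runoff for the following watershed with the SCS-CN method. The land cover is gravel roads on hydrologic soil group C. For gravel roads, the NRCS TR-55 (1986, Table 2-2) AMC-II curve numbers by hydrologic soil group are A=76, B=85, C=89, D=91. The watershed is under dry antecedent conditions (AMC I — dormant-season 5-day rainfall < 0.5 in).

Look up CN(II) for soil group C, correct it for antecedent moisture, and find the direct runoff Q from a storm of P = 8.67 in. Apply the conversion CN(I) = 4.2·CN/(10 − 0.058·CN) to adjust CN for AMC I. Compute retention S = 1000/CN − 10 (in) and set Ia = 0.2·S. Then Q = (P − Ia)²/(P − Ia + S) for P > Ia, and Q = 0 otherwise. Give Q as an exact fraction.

Q = 2281377638929/385093058700 in ≈ 5.924 in

NRCS table: gravel roads, soil group C → CN(II) = 89
Dry (AMC I): CN(I) = 4.2·89/(10 − 0.058·89) = (1869/5)/(2419/500) = 186900/2419 ≈ 77.263
Retention S: 1000/CN − 10 with CN=77.263 → S = 5500/1869 ≈ 2.943 in
Ia = 0.2S: 0.2·2.943 = 0.589 in (exactly 1100/1869)
Excess rainfall: 8.670 − 0.589 = 8.081 in; P > Ia so Q > 0
Q = (1510423/186900)²/((1510423/186900) + 5500/1869) = (2281377638929/34931610000)/(2060423/186900) = 2281377638929/385093058700 in ≈ 5.924 in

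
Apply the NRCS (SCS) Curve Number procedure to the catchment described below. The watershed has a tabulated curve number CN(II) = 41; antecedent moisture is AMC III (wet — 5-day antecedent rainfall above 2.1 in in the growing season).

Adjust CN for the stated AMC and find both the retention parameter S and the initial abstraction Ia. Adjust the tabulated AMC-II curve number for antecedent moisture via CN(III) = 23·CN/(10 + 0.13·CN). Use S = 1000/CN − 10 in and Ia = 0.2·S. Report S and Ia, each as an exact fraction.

S = 5900/943 in ≈ 6.257 in; Ia = 1180/943 in ≈ 1.251 in

Wet (AMC III): CN(III) = 23·41/(10 + 0.13·41) = 943/(1533/100) = 94300/1533 ≈ 61.513
Max retention: S = 1000/(94300/1533) − 10 = 5900/943 in (≈ 6.257 in)
Ia = 0.2·(5900/943) = 1180/943 in ≈ 1.251 in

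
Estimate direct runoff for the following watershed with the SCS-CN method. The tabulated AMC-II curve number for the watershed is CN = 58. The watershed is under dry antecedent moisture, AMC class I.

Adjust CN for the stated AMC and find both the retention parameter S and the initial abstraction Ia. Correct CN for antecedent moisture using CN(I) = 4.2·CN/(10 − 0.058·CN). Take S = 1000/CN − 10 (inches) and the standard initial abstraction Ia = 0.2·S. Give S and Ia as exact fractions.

Dry (AMC I): CN(I) = 4.2·58/(10 − 0.058·58) = (1218/5)/(1659/250) = 2900/79 ≈ 36.709
Max retention: S = 1000/(2900/79) − 10 = 500/29 in (≈ 17.241 in)
Ia = 0.2S: 0.2·17.241 = 3.448 in (exactly 100/29)

S = 500/29 in ≈ 17.241 in; Ia = 100/29 in ≈ 3.448 in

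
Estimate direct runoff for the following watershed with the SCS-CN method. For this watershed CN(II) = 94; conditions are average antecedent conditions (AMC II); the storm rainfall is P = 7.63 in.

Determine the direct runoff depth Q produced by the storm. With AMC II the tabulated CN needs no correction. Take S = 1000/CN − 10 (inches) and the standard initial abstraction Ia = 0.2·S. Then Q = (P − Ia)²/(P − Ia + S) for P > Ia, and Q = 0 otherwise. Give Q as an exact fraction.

Average conditions: CN = 94 (no AMC adjustment).
S = 1000/94 − 10 = 30/47 in ≈ 0.638 in
Ia = 0.2·(30/47) = 6/47 in ≈ 0.128 in
Since P=7.630 > Ia=0.128: effective rainfall P−Ia = 35261/4700 in
Q = (35261/4700)²/((35261/4700) + 30/47) = (1243338121/22090000)/(38261/4700) = 1243338121/179826700 in ≈ 6.914 in

Q = 1243338121/179826700 in ≈ 6.914 in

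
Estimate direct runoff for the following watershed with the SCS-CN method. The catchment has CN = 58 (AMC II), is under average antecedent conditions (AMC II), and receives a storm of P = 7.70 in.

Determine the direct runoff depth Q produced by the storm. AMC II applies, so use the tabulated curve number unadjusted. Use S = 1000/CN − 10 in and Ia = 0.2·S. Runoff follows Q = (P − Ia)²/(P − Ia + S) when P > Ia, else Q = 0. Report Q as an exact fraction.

Average conditions: CN = 58 (no AMC adjustment).
S = 1000/58 − 10 = 210/29 in ≈ 7.241 in
Initial abstraction Ia = S/5 = (210/29)/5 = 42/29 ≈ 1.448 in
Excess rainfall: 7.700 − 1.448 = 6.252 in; P > Ia so Q > 0
Q: (1813/290)² ÷ (3913/290) = 469567/162110 in (≈ 2.897 in)

Q = 469567/162110 in ≈ 2.897 in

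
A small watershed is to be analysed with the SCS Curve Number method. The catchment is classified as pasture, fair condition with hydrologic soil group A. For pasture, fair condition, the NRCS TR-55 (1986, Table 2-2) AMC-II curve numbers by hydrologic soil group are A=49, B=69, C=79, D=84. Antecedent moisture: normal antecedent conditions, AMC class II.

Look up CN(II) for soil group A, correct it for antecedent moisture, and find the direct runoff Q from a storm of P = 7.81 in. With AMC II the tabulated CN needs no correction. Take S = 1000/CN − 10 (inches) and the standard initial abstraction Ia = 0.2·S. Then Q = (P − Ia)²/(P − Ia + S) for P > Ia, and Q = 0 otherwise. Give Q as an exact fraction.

Q = 787868761/387438100 in ≈ 2.034 in

NRCS table: pasture, fair condition, soil group A → CN(II) = 49
Average conditions: CN = 49 (no AMC adjustment).
S = 1000/49 − 10 = 510/49 in ≈ 10.408 in
Ia = 0.2·(510/49) = 102/49 in ≈ 2.082 in
Since P=7.810 > Ia=2.082: effective rainfall P−Ia = 28069/4900 in
Q = (28069/4900)²/((28069/4900) + 510/49) = (787868761/24010000)/(79069/4900) = 787868761/387438100 in ≈ 2.034 in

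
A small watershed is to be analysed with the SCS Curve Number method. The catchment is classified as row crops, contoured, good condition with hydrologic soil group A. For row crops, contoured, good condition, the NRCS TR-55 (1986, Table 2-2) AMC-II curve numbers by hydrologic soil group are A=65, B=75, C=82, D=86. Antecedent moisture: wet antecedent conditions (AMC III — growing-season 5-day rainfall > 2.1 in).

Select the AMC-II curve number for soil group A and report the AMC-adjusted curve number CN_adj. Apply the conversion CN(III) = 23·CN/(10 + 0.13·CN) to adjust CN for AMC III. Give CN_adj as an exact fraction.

NRCS table: row crops, contoured, good condition, soil group A → CN(II) = 65
Wet (AMC III): CN(III) = 23·65/(10 + 0.13·65) = 1495/(369/20) = 29900/369 ≈ 81.030

CN_adj = 29900/369 ≈ 81.030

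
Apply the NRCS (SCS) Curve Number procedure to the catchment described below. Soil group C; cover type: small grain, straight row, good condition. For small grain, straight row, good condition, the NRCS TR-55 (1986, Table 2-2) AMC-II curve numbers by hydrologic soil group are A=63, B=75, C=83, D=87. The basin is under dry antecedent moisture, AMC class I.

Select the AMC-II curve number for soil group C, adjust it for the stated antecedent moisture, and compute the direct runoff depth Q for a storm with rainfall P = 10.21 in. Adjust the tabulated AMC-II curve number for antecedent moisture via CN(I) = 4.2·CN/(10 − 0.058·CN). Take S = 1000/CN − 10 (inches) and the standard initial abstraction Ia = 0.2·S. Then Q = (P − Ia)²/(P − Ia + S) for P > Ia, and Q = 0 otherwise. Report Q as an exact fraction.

Q = 2590821817609/428708802900 in ≈ 6.043 in

NRCS table: small grain, straight row, good condition, soil group C → CN(II) = 83
Adjust CN=83 to AMC I: 4.2·83/(10 − 0.058·83) → (1743/5) ÷ (2593/500) = 174300/2593 ≈ 67.219
S = 1000/(174300/2593) − 10 = 8500/1743 in ≈ 4.877 in
Ia = 0.2S: 0.2·4.877 = 0.975 in (exactly 1700/1743)
Excess rainfall: 10.210 − 0.975 = 9.235 in; P > Ia so Q > 0
Runoff Q = (P−Ia)²/(P−Ia+S) = (9.235)²/(9.235+4.877) = 2590821817609/428708802900 ≈ 6.043 in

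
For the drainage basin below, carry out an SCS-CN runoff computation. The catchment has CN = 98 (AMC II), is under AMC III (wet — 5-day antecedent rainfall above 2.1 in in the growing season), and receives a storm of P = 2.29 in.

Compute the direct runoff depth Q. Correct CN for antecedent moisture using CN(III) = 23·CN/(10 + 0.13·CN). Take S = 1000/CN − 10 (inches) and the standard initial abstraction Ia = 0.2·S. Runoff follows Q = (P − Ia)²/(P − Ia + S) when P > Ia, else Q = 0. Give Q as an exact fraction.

Q = 65578502889/29987554100 in ≈ 2.187 in

CN(III) from CN(II)=98: (23·98)/(10 + 0.13·98) = 112700/1137 ≈ 99.120
Max retention: S = 1000/(112700/1137) − 10 = 100/1127 in (≈ 0.089 in)
Initial abstraction Ia = S/5 = (100/1127)/5 = 20/1127 ≈ 0.018 in
P − Ia = 2.290 − 0.018 = 256083/112700 ≈ 2.272 in (> 0, runoff occurs)
Runoff Q = (P−Ia)²/(P−Ia+S) = (2.272)²/(2.272+0.089) = 65578502889/29987554100 ≈ 2.187 in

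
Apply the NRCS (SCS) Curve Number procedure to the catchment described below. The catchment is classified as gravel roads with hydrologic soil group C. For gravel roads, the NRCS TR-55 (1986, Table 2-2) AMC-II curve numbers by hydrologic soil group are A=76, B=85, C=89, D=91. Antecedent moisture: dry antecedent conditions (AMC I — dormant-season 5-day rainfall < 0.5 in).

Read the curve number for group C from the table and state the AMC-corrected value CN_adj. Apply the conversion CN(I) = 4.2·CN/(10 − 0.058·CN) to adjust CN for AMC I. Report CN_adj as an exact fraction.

NRCS table: gravel roads, soil group C → CN(II) = 89
Dry (AMC I): CN(I) = 4.2·89/(10 − 0.058·89) = (1869/5)/(2419/500) = 186900/2419 ≈ 77.263

CN_adj = 186900/2419 ≈ 77.263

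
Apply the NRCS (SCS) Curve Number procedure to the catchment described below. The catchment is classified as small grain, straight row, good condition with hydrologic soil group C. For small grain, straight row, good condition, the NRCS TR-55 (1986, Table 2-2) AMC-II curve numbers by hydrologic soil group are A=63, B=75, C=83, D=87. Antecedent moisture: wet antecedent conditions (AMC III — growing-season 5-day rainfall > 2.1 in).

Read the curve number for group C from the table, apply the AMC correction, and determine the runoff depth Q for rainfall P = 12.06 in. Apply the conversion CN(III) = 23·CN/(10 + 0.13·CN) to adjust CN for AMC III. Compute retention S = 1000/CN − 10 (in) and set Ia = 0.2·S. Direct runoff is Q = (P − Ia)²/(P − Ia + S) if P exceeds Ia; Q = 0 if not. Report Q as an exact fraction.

Q = 1286244052129/116365672150 in ≈ 11.053 in

NRCS table: small grain, straight row, good condition, soil group C → CN(II) = 83
CN(III) from CN(II)=83: (23·83)/(10 + 0.13·83) = 190900/2079 ≈ 91.823
Max retention: S = 1000/(190900/2079) − 10 = 1700/1909 in (≈ 0.891 in)
Ia = 0.2·(1700/1909) = 340/1909 in ≈ 0.178 in
Excess rainfall: 12.060 − 0.178 = 11.882 in; P > Ia so Q > 0
Runoff Q = (P−Ia)²/(P−Ia+S) = (11.882)²/(11.882+0.891) = 1286244052129/116365672150 ≈ 11.053 in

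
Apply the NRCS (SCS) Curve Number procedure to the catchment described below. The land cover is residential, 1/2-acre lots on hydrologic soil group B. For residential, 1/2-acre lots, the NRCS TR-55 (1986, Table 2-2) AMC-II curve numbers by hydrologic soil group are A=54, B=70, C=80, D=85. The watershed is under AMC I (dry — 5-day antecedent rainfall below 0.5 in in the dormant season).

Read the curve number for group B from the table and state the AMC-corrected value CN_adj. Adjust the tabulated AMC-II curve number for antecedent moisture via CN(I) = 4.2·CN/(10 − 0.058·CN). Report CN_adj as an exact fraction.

CN_adj = 4900/99 ≈ 49.495

NRCS table: residential, 1/2-acre lots, soil group B → CN(II) = 70
Dry (AMC I): CN(I) = 4.2·70/(10 − 0.058·70) = 294/(297/50) = 4900/99 ≈ 49.495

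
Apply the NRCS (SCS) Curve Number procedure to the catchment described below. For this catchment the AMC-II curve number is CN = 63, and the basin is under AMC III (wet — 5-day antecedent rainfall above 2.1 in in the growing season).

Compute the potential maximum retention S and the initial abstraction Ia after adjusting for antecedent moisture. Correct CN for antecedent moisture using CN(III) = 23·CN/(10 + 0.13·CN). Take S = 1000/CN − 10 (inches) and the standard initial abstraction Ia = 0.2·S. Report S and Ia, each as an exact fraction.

S = 3700/1449 in ≈ 2.553 in; Ia = 740/1449 in ≈ 0.511 in

CN(III) from CN(II)=63: (23·63)/(10 + 0.13·63) = 144900/1819 ≈ 79.659
Retention S: 1000/CN − 10 with CN=79.659 → S = 3700/1449 ≈ 2.553 in
Ia = 0.2·(3700/1449) = 740/1449 in ≈ 0.511 in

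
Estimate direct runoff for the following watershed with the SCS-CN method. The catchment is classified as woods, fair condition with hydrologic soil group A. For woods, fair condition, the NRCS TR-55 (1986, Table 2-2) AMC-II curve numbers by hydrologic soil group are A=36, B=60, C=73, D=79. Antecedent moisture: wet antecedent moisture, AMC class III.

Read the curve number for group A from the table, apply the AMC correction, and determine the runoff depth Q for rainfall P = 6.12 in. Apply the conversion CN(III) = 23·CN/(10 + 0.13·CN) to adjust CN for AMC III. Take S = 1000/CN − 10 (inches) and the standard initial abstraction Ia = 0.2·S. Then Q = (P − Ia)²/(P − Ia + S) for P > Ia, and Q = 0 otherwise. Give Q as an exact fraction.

NRCS table: woods, fair condition, soil group A → CN(II) = 36
CN(III) from CN(II)=36: (23·36)/(10 + 0.13·36) = 20700/367 ≈ 56.403
S = 1000/(20700/367) − 10 = 1600/207 in ≈ 7.729 in
Ia = 0.2·(1600/207) = 320/207 in ≈ 1.546 in
P − Ia = 6.120 − 1.546 = 23671/5175 ≈ 4.574 in (> 0, runoff occurs)
Q: (23671/5175)² ÷ (63671/5175) = 560316241/329497425 in (≈ 1.701 in)

Q = 560316241/329497425 in ≈ 1.701 in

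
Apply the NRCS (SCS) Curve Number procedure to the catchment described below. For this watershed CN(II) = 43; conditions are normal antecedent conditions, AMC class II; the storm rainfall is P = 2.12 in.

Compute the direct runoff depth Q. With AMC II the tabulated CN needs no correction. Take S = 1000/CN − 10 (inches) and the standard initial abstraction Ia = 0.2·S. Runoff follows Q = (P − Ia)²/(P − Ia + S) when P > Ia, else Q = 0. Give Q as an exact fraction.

AMC II — tabulated CN = 43 applies directly.
Retention S: 1000/CN − 10 with CN=43.000 → S = 570/43 ≈ 13.256 in
Initial abstraction Ia = S/5 = (570/43)/5 = 114/43 ≈ 2.651 in
P = 2.120 ≤ Ia = 2.651 in: entire storm abstracted, Q = 0.

Q = 0 in ≈ 0.000 in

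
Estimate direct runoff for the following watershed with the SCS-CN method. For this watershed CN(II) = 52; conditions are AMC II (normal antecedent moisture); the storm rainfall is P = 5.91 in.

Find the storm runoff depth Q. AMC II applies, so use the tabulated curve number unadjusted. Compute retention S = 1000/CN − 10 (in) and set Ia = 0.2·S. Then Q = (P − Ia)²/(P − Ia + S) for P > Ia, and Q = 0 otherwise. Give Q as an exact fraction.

Average conditions: CN = 52 (no AMC adjustment).
Max retention: S = 1000/52 − 10 = 120/13 in (≈ 9.231 in)
Ia = 0.2·(120/13) = 24/13 in ≈ 1.846 in
P − Ia = 5.910 − 1.846 = 5283/1300 ≈ 4.064 in (> 0, runoff occurs)
Q: (5283/1300)² ÷ (17283/1300) = 9303363/7489300 in (≈ 1.242 in)

Q = 9303363/7489300 in ≈ 1.242 in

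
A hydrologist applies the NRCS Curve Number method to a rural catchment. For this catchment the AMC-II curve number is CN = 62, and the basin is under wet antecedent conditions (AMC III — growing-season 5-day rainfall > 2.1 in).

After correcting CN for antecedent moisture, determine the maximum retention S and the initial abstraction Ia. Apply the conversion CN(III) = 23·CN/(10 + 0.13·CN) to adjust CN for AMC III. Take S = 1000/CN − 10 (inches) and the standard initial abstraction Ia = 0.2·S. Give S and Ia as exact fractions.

CN(III) from CN(II)=62: (23·62)/(10 + 0.13·62) = 71300/903 ≈ 78.959
S = 1000/(71300/903) − 10 = 1900/713 in ≈ 2.665 in
Ia = 0.2S: 0.2·2.665 = 0.533 in (exactly 380/713)

S = 1900/713 in ≈ 2.665 in; Ia = 380/713 in ≈ 0.533 in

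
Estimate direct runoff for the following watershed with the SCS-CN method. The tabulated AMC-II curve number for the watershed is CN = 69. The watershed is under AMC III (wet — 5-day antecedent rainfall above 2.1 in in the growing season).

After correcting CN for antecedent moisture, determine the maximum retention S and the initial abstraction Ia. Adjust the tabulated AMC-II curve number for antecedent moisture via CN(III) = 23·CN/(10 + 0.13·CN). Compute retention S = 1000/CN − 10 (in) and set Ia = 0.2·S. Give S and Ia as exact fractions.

Wet (AMC III): CN(III) = 23·69/(10 + 0.13·69) = 1587/(1897/100) = 158700/1897 ≈ 83.658
Retention S: 1000/CN − 10 with CN=83.658 → S = 3100/1587 ≈ 1.953 in
Ia = 0.2S: 0.2·1.953 = 0.391 in (exactly 620/1587)

S = 3100/1587 in ≈ 1.953 in; Ia = 620/1587 in ≈ 0.391 in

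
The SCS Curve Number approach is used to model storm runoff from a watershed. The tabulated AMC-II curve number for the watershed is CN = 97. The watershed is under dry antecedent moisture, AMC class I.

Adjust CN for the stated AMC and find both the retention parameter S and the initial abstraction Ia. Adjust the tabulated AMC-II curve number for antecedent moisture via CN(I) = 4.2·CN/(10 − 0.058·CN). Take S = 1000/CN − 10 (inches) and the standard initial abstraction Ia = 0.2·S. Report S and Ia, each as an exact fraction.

Dry (AMC I): CN(I) = 4.2·97/(10 − 0.058·97) = (2037/5)/(2187/500) = 67900/729 ≈ 93.141
S = 1000/(67900/729) − 10 = 500/679 in ≈ 0.736 in
Initial abstraction Ia = S/5 = (500/679)/5 = 100/679 ≈ 0.147 in

S = 500/679 in ≈ 0.736 in; Ia = 100/679 in ≈ 0.147 in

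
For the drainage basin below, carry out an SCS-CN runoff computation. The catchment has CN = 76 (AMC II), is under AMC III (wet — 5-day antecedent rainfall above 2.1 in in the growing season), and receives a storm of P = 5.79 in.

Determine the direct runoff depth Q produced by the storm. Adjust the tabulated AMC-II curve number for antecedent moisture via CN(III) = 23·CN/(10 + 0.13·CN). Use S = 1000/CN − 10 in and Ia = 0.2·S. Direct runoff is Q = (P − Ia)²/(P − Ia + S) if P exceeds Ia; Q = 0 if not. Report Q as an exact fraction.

Q = 6454676281/1461633900 in ≈ 4.416 in

Adjust CN=76 to AMC III: 23·76/(10 + 0.13·76) → 1748 ÷ (497/25) = 43700/497 ≈ 87.928
Retention S: 1000/CN − 10 with CN=87.928 → S = 600/437 ≈ 1.373 in
Initial abstraction Ia = S/5 = (600/437)/5 = 120/437 ≈ 0.275 in
Excess rainfall: 5.790 − 0.275 = 5.515 in; P > Ia so Q > 0
Runoff Q = (P−Ia)²/(P−Ia+S) = (5.515)²/(5.515+1.373) = 6454676281/1461633900 ≈ 4.416 in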